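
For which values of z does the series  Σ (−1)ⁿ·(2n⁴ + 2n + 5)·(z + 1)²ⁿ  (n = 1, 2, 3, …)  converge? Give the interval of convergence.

(-2, 0)

The ratio of consecutive coefficients is (2(n+1)⁴ + 2(n+1) + 5)/(2n⁴ + 2n + 5) → 1.
Writing y = (z + 1)², the series in y has radius 1, so |z + 1| < √(1) = 1 and R = 1.
Check z = 0: the terms do not tend to 0, so the series diverges.
At z = -2: the terms have absolute value of order n⁴, which does not tend to 0, so the series diverges by the divergence test.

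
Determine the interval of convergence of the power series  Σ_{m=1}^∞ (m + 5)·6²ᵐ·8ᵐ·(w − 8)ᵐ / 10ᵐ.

Ratio test: |a_{m+1}/a_m| = [((m+1) + 5)/(m + 5)] · 36·8/10 → 144/5 as m → ∞.
Thus R = 1/(144/5) = 5/144.
Endpoint w = 1157/144: the terms do not tend to 0, so the series diverges.
When w = 1147/144, the terms have absolute value of order m, which does not tend to 0, so the series diverges by the divergence test.

(1147/144, 1157/144)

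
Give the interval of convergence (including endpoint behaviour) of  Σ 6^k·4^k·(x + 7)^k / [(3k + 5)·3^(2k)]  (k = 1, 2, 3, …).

[-59/8, -53/8)

By the ratio test, |a_{k+1}/a_k| = [(3k + 5)/(3(k+1) + 5)] · 6·4/9 → 8/3.
The series converges when 8/3 · |x + 7| < 1, giving R = 3/8.
When x = -53/8, comparison with the harmonic series Σ 1/k shows the series diverges.
Endpoint x = -59/8: the terms alternate in sign and decrease monotonically to 0 in absolute value (size ~ c/k), so the alternating series test gives convergence.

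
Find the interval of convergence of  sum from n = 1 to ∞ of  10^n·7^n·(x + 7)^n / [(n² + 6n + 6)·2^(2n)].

[-247/35, -243/35]

Ratio test: |a_{n+1}/a_n| = [(n² + 6n + 6)/((n+1)² + 6(n+1) + 6)] · 10·7/4 → 35/2 as n → ∞.
Convergence for |x + 7| · 35/2 < 1, i.e. |x + 7| < 2/35. So R = 2/35.
When x = -243/35, the series is dominated by a constant times Σ 1/n², which converges (p = 2 > 1).
Endpoint x = -247/35: the terms are on the order of 1/n², so the series converges absolutely by comparison with the p-series (p = 2 > 1).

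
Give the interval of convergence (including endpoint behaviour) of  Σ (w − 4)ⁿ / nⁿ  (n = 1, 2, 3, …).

By the Cauchy root test, |a_n|^(1/n) = 1/n → 0.
The limit is 0 for every w, so R = ∞.

(−∞, ∞)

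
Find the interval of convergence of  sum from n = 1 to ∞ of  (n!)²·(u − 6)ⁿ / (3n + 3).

By the ratio test, |a_{n+1}/a_n| = (n+1)² · (3n + 3)/(3(n+1) + 3) → ∞.
The terms grow without bound for any (u − 6) ≠ 0, so R = 0 (convergence only at u = 6).

{6}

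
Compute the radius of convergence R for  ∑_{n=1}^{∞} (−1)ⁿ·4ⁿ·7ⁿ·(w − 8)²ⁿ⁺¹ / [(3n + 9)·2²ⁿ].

R = √7/7

Ratio test: |a_{n+1}/a_n| = [(3n + 9)/(3(n+1) + 9)] · 4·7/4 → 7 as n → ∞.
Since the exponent of (w − 8) increases by 2 each term, convergence requires |w − 8|² < 1/7, hence R = √7/7.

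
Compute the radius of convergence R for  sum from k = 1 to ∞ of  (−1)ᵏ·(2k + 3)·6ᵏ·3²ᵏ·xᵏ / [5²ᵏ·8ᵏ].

Apply the ratio test: |a_{k+1}| / |a_k| = [(2(k+1) + 3)/(2k + 3)] · 6·9/(25·8), which tends to 27/100 as k → ∞.
Hence the series converges for |x| < 1/(27/100) = 100/27, so the radius of convergence is 100/27.

R = 100/27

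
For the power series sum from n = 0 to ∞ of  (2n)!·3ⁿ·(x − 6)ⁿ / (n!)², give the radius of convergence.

Ratio test: |a_{n+1}/a_n| = (2n+1)·(2n+2)/(n+1)² · 3 → 12 as n → ∞.
Thus R = 1/(12) = 1/12.

R = 1/12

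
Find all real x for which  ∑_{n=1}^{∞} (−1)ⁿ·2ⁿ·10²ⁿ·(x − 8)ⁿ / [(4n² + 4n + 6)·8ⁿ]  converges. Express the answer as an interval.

[199/25, 201/25]

By the ratio test, |a_{n+1}/a_n| = [(4n² + 4n + 6)/(4(n+1)² + 4(n+1) + 6)] · 2·100/8 → 25.
The series converges when 25 · |x − 8| < 1, giving R = 1/25.
At x = 201/25: the terms are on the order of 1/n², so the series converges absolutely by comparison with the p-series (p = 2 > 1).
Check x = 199/25: absolute convergence follows by limit comparison with Σ 1/n².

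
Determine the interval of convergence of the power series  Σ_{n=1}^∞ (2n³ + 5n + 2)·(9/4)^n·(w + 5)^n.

(-49/9, -41/9)

Apply the ratio test: |a_{n+1}| / |a_n| = [(2(n+1)³ + 5(n+1) + 2)/(2n³ + 5n + 2)] · 9/4, which tends to 9/4 as n → ∞.
Hence the series converges for |w + 5| < 1/(9/4) = 4/9, so the radius of convergence is 4/9.
At w = -41/9: the terms do not tend to 0, so the series diverges.
At w = -49/9: the n-th term does not approach 0; divergence by the term test.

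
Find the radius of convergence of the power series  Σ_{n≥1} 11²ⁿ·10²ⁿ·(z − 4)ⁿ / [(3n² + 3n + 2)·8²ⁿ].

R = 16/3025

The ratio of consecutive coefficients is [(3n² + 3n + 2)/(3(n+1)² + 3(n+1) + 2)] · 121·100/64 → 3025/16.
Hence the series converges for |z − 4| < 1/(3025/16) = 16/3025, so the radius of convergence is 16/3025.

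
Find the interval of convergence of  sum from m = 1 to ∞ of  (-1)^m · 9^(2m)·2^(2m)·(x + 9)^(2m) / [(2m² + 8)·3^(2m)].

The ratio of consecutive coefficients is [(2m² + 8)/(2(m+1)² + 8)] · 81·4/9 → 36.
Writing y = (x + 9)², the series in y has radius 1/36, so |x + 9| < √(1/36) = 1/6 and R = 1/6.
At x = -53/6: absolute convergence follows by limit comparison with Σ 1/m².
Endpoint x = -55/6: the terms are on the order of 1/m², so the series converges absolutely by comparison with the p-series (p = 2 > 1).

[-55/6, -53/6]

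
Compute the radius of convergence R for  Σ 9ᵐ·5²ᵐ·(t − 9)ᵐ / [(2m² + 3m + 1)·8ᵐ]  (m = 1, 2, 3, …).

By the ratio test, |a_{m+1}/a_m| = [(2m² + 3m + 1)/(2(m+1)² + 3(m+1) + 1)] · 9·25/8 → 225/8.
The series converges when 225/8 · |t − 9| < 1, giving R = 8/225.

R = 8/225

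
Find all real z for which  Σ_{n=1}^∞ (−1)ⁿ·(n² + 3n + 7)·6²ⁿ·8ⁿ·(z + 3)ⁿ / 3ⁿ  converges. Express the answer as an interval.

Apply the ratio test: |a_{n+1}| / |a_n| = [((n+1)² + 3(n+1) + 7)/(n² + 3n + 7)] · 36·8/3, which tends to 96 as n → ∞.
Hence the series converges for |z + 3| < 1/(96) = 1/96, so the radius of convergence is 1/96.
When z = -287/96, the terms do not tend to 0, so the series diverges.
Endpoint z = -289/96: the terms have absolute value of order n², which does not tend to 0, so the series diverges by the divergence test.

(-289/96, -287/96)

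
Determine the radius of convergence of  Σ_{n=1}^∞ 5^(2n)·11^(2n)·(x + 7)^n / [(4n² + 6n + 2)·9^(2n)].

Apply the ratio test: |a_{n+1}| / |a_n| = [(4n² + 6n + 2)/(4(n+1)² + 6(n+1) + 2)] · 25·121/81, which tends to 3025/81 as n → ∞.
Hence the series converges for |x + 7| < 1/(3025/81) = 81/3025, so the radius of convergence is 81/3025.

R = 81/3025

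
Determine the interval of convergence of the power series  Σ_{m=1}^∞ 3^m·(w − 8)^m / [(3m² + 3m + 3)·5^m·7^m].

[-11/3, 59/3]

Ratio test: |a_{m+1}/a_m| = [(3m² + 3m + 3)/(3(m+1)² + 3(m+1) + 3)] · 3/(5·7) → 3/35 as m → ∞.
Hence the series converges for |w − 8| < 1/(3/35) = 35/3, so the radius of convergence is 35/3.
Check w = 59/3: absolute convergence follows by limit comparison with Σ 1/m².
At w = -11/3: the series is dominated by a constant times Σ 1/m², which converges (p = 2 > 1).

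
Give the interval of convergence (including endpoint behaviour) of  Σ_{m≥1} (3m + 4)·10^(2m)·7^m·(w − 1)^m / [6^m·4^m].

The ratio of consecutive coefficients is [(3(m+1) + 4)/(3m + 4)] · 100·7/(6·4) → 175/6.
Convergence for |w − 1| · 175/6 < 1, i.e. |w − 1| < 6/175. So R = 6/175.
When w = 181/175, the terms do not tend to 0, so the series diverges.
At w = 169/175: the terms have absolute value of order m, which does not tend to 0, so the series diverges by the divergence test.

(169/175, 181/175)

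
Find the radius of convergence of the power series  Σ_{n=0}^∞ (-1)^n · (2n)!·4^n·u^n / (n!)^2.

R = 1/16

Apply the ratio test: |a_{n+1}| / |a_n| = (2n+1)·(2n+2)/(n+1)² · 4, which tends to 16 as n → ∞.
The series converges when 16 · |u| < 1, giving R = 1/16.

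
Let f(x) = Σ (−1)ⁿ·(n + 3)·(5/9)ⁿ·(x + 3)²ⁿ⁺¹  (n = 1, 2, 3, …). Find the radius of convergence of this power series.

R = 3√5/5

The ratio of consecutive coefficients is [((n+1) + 3)/(n + 3)] · 5/9 → 5/9.
Writing y = (x + 3)², the series in y has radius 9/5, so |x + 3| < √(9/5) and R = 3√5/5.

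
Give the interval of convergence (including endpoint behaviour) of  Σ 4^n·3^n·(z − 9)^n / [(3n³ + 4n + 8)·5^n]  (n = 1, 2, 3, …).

Ratio test: |a_{n+1}/a_n| = [(3n³ + 4n + 8)/(3(n+1)³ + 4(n+1) + 8)] · 4·3/5 → 12/5 as n → ∞.
Hence the series converges for |z − 9| < 1/(12/5) = 5/12, so the radius of convergence is 5/12.
When z = 113/12, absolute convergence follows by limit comparison with Σ 1/n³.
Check z = 103/12: the terms are on the order of 1/n³, so the series converges absolutely by comparison with the p-series (p = 3 > 1).

[103/12, 113/12]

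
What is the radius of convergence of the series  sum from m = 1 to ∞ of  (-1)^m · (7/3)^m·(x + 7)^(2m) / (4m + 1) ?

Apply the ratio test: |a_{m+1}| / |a_m| = [(4m + 1)/(4(m+1) + 1)] · 7/3, which tends to 7/3 as m → ∞.
Writing y = (x + 7)², the series in y has radius 3/7, so |x + 7| < √(3/7) and R = √21/7.

R = √21/7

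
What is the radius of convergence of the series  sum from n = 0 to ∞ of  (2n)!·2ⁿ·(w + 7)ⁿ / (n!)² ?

R = 1/8

The ratio of consecutive coefficients is (2n+1)·(2n+2)/(n+1)² · 2 → 8.
Thus R = 1/(8) = 1/8.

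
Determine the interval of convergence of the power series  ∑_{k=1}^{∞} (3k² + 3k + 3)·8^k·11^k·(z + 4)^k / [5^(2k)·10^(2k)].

Ratio test: |a_{k+1}/a_k| = [(3(k+1)² + 3(k+1) + 3)/(3k² + 3k + 3)] · 8·11/(25·100) → 22/625 as k → ∞.
Convergence for |z + 4| · 22/625 < 1, i.e. |z + 4| < 625/22. So R = 625/22.
At z = 537/22: the k-th term does not approach 0; divergence by the term test.
At z = -713/22: the terms have absolute value of order k², which does not tend to 0, so the series diverges by the divergence test.

(-713/22, 537/22)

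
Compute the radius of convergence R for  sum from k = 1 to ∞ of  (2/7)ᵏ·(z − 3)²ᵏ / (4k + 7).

Apply the ratio test: |a_{k+1}| / |a_k| = [(4k + 7)/(4(k+1) + 7)] · 2/7, which tends to 2/7 as k → ∞.
Successive powers of (z − 3) differ by 2, so the series converges when |z − 3|² · 2/7 < 1, i.e. |z − 3| < √(7/2). So R = √14/2.

R = √14/2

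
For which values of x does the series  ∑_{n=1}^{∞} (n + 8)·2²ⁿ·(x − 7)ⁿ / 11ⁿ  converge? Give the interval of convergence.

Ratio test: |a_{n+1}/a_n| = [((n+1) + 8)/(n + 8)] · 4/11 → 4/11 as n → ∞.
Hence the series converges for |x − 7| < 1/(4/11) = 11/4, so the radius of convergence is 11/4.
At x = 39/4: the terms have absolute value of order n, which does not tend to 0, so the series diverges by the divergence test.
At x = 17/4: the terms do not tend to 0, so the series diverges.

(17/4, 39/4)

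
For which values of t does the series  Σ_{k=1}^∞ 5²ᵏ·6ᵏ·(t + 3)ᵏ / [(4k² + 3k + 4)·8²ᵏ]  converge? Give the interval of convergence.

[-257/75, -193/75]

By the ratio test, |a_{k+1}/a_k| = [(4k² + 3k + 4)/(4(k+1)² + 3(k+1) + 4)] · 25·6/64 → 75/32.
Thus R = 1/(75/32) = 32/75.
Endpoint t = -193/75: absolute convergence follows by limit comparison with Σ 1/k².
When t = -257/75, the series is dominated by a constant times Σ 1/k², which converges (p = 2 > 1).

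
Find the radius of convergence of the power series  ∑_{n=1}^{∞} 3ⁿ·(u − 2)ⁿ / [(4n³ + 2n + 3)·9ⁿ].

R = 3

Ratio test: |a_{n+1}/a_n| = [(4n³ + 2n + 3)/(4(n+1)³ + 2(n+1) + 3)] · 3/9 → 1/3 as n → ∞.
The series converges when 1/3 · |u − 2| < 1, giving R = 3.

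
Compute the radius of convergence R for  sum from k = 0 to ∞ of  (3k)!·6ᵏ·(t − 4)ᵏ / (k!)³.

R = 1/162

By the ratio test, |a_{k+1}/a_k| = (3k+1)·(3k+2)·(3k+3)/(k+1)³ · 6 → 162.
Thus R = 1/(162) = 1/162.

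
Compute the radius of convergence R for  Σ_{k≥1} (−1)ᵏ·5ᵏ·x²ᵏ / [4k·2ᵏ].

The ratio of consecutive coefficients is [4k/4(k+1)] · 5/2 → 5/2.
Since the exponent of x increases by 2 each term, convergence requires |x|² < 2/5, hence R = √10/5.

R = √10/5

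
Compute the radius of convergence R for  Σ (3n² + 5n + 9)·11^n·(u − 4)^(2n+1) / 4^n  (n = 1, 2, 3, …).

R = 2√11/11

Ratio test: |a_{n+1}/a_n| = [(3(n+1)² + 5(n+1) + 9)/(3n² + 5n + 9)] · 11/4 → 11/4 as n → ∞.
Since the exponent of (u − 4) increases by 2 each term, convergence requires |u − 4|² < 4/11, hence R = 2√11/11.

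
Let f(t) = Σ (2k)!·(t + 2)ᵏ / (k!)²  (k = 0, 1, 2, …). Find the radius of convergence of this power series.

R = 1/4

Ratio test: |a_{k+1}/a_k| = (2k+1)·(2k+2)/(k+1)² → 4 as k → ∞.
Convergence for |t + 2| · 4 < 1, i.e. |t + 2| < 1/4. So R = 1/4.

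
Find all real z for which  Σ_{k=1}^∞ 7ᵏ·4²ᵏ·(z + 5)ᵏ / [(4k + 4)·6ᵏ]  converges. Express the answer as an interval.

[-283/56, -277/56)

By the ratio test, |a_{k+1}/a_k| = [(4k + 4)/(4(k+1) + 4)] · 7·16/6 → 56/3.
Hence the series converges for |z + 5| < 1/(56/3) = 3/56, so the radius of convergence is 3/56.
Endpoint z = -277/56: the terms behave like c/k; limit comparison with the harmonic series gives divergence.
Check z = -283/56: convergence follows from the alternating series test (terms decrease monotonically to 0).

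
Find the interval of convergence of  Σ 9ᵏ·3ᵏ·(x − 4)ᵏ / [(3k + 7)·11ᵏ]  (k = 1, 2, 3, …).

[97/27, 119/27)

Apply the ratio test: |a_{k+1}| / |a_k| = [(3k + 7)/(3(k+1) + 7)] · 9·3/11, which tends to 27/11 as k → ∞.
Convergence for |x − 4| · 27/11 < 1, i.e. |x − 4| < 11/27. So R = 11/27.
Check x = 119/27: the terms behave like c/k; limit comparison with the harmonic series gives divergence.
At x = 97/27: convergence follows from the alternating series test (terms decrease monotonically to 0).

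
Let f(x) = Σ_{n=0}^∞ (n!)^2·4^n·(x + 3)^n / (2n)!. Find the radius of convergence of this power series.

R = 1

The ratio of consecutive coefficients is (n+1)²/[(2n+1)·(2n+2)] · 4 → 1.
Hence R = 1.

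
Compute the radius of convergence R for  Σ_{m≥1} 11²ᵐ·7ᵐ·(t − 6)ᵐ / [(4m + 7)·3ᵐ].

R = 3/847

Apply the ratio test: |a_{m+1}| / |a_m| = [(4m + 7)/(4(m+1) + 7)] · 121·7/3, which tends to 847/3 as m → ∞.
The series converges when 847/3 · |t − 6| < 1, giving R = 3/847.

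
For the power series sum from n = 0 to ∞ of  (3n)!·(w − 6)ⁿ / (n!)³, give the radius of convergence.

The ratio of consecutive coefficients is (3n+1)·(3n+2)·(3n+3)/(n+1)³ → 27.
Convergence for |w − 6| · 27 < 1, i.e. |w − 6| < 1/27. So R = 1/27.

R = 1/27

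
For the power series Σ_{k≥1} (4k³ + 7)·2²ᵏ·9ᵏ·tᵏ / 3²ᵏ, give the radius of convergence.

The ratio of consecutive coefficients is [(4(k+1)³ + 7)/(4k³ + 7)] · 4·9/9 → 4.
Hence the series converges for |t| < 1/(4) = 1/4, so the radius of convergence is 1/4.

R = 1/4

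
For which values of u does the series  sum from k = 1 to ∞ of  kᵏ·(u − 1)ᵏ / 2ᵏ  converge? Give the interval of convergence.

{1}

By the Cauchy root test, |a_k|^(1/k) = k/2 → ∞.
Since the k-th root of |a_k| is unbounded, the series converges only at u = 1; R = 0.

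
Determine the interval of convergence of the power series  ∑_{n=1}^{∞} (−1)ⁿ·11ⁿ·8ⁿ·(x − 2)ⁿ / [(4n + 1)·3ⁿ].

Apply the ratio test: |a_{n+1}| / |a_n| = [(4n + 1)/(4(n+1) + 1)] · 11·8/3, which tends to 88/3 as n → ∞.
The series converges when 88/3 · |x − 2| < 1, giving R = 3/88.
When x = 179/88, an alternating series whose terms decrease to 0 in absolute value, so it converges by the Leibniz criterion.
When x = 173/88, the terms are asymptotic to a nonzero constant times 1/n, so the series diverges by limit comparison with Σ 1/n.

(173/88, 179/88]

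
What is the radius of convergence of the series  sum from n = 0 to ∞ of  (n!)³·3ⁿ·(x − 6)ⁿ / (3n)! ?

Ratio test: |a_{n+1}/a_n| = (n+1)³/[(3n+1)·(3n+2)·(3n+3)] · 3 → 1/9 as n → ∞.
Convergence for |x − 6| · 1/9 < 1, i.e. |x − 6| < 9. So R = 9.

R = 9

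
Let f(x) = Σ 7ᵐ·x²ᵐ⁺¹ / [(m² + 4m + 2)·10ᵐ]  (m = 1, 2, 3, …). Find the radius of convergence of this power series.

R = √70/7

Ratio test: |a_{m+1}/a_m| = [(m² + 4m + 2)/((m+1)² + 4(m+1) + 2)] · 7/10 → 7/10 as m → ∞.
Since the exponent of x increases by 2 each term, convergence requires |x|² < 10/7, hence R = √70/7.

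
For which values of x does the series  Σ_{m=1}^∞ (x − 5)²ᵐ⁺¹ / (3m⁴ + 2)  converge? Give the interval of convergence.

The ratio of consecutive coefficients is (3m⁴ + 2)/(3(m+1)⁴ + 2) → 1.
Writing y = (x − 5)², the series in y has radius 1, so |x − 5| < √(1) = 1 and R = 1.
Check x = 6: the terms are on the order of 1/m⁴, so the series converges absolutely by comparison with the p-series (p = 4 > 1).
At x = 4: absolute convergence follows by limit comparison with Σ 1/m⁴.

[4, 6]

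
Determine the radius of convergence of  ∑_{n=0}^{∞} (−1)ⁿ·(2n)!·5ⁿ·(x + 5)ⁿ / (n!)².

Ratio test: |a_{n+1}/a_n| = (2n+1)·(2n+2)/(n+1)² · 5 → 20 as n → ∞.
Convergence for |x + 5| · 20 < 1, i.e. |x + 5| < 1/20. So R = 1/20.

R = 1/20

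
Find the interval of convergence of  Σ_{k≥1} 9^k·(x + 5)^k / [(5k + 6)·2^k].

[-47/9, -43/9)

Ratio test: |a_{k+1}/a_k| = [(5k + 6)/(5(k+1) + 6)] · 9/2 → 9/2 as k → ∞.
Thus R = 1/(9/2) = 2/9.
Endpoint x = -43/9: comparison with the harmonic series Σ 1/k shows the series diverges.
At x = -47/9: an alternating series whose terms decrease to 0 in absolute value, so it converges by the Leibniz criterion.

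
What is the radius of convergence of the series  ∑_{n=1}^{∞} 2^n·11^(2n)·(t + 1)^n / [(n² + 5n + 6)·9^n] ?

Ratio test: |a_{n+1}/a_n| = [(n² + 5n + 6)/((n+1)² + 5(n+1) + 6)] · 2·121/9 → 242/9 as n → ∞.
The series converges when 242/9 · |t + 1| < 1, giving R = 9/242.

R = 9/242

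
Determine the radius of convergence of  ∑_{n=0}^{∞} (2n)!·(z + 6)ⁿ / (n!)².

R = 1/4

Ratio test: |a_{n+1}/a_n| = (2n+1)·(2n+2)/(n+1)² → 4 as n → ∞.
The series converges when 4 · |z + 6| < 1, giving R = 1/4.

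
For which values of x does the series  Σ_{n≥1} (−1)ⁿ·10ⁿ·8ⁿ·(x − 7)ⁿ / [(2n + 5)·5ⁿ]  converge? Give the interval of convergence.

By the ratio test, |a_{n+1}/a_n| = [(2n + 5)/(2(n+1) + 5)] · 10·8/5 → 16.
Convergence for |x − 7| · 16 < 1, i.e. |x − 7| < 1/16. So R = 1/16.
Check x = 113/16: convergence follows from the alternating series test (terms decrease monotonically to 0).
Check x = 111/16: the terms behave like c/n; limit comparison with the harmonic series gives divergence.

(111/16, 113/16]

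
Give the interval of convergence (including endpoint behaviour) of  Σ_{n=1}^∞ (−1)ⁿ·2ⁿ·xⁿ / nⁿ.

Applying the root test, |a_n|^(1/n) = 2/n → 0.
Since the n-th root of |a_n| tends to 0, the series converges for all real x; R = ∞.

(−∞, ∞)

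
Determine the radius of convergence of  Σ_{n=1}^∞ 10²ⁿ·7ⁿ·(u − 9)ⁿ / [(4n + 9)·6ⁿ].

Ratio test: |a_{n+1}/a_n| = [(4n + 9)/(4(n+1) + 9)] · 100·7/6 → 350/3 as n → ∞.
The series converges when 350/3 · |u − 9| < 1, giving R = 3/350.

R = 3/350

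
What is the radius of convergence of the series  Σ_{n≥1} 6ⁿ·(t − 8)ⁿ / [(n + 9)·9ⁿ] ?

R = 3/2

Apply the ratio test: |a_{n+1}| / |a_n| = [(n + 9)/((n+1) + 9)] · 6/9, which tends to 2/3 as n → ∞.
Thus R = 1/(2/3) = 3/2.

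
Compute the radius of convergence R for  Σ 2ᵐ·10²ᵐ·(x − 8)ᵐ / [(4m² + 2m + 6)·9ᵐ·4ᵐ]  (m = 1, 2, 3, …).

R = 9/50

The ratio of consecutive coefficients is [(4m² + 2m + 6)/(4(m+1)² + 2(m+1) + 6)] · 2·100/(9·4) → 50/9.
The series converges when 50/9 · |x − 8| < 1, giving R = 9/50.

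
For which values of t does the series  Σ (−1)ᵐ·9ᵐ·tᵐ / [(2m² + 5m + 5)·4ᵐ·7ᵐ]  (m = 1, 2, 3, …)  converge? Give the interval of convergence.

The ratio of consecutive coefficients is [(2m² + 5m + 5)/(2(m+1)² + 5(m+1) + 5)] · 9/(4·7) → 9/28.
Convergence for |t| · 9/28 < 1, i.e. |t| < 28/9. So R = 28/9.
At t = 28/9: the terms are on the order of 1/m², so the series converges absolutely by comparison with the p-series (p = 2 > 1).
Check t = -28/9: the series is dominated by a constant times Σ 1/m², which converges (p = 2 > 1).

[-28/9, 28/9]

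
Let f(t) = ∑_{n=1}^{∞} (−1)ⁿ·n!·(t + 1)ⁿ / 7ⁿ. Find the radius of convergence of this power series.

R = 0

The ratio of consecutive coefficients is (n+1) · 1/7 → ∞.
Since the ratio → ∞, the series diverges for every t ≠ -1, and R = 0.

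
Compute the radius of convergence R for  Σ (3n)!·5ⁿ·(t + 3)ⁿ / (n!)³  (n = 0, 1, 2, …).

By the ratio test, |a_{n+1}/a_n| = (3n+1)·(3n+2)·(3n+3)/(n+1)³ · 5 → 135.
Thus R = 1/(135) = 1/135.

R = 1/135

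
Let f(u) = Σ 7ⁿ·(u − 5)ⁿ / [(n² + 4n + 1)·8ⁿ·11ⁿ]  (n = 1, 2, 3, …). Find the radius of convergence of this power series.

R = 88/7

By the ratio test, |a_{n+1}/a_n| = [(n² + 4n + 1)/((n+1)² + 4(n+1) + 1)] · 7/(8·11) → 7/88.
Hence the series converges for |u − 5| < 1/(7/88) = 88/7, so the radius of convergence is 88/7.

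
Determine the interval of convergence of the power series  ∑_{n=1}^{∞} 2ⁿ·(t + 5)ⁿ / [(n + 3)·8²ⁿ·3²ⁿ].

By the ratio test, |a_{n+1}/a_n| = [(n + 3)/((n+1) + 3)] · 2/(64·9) → 1/288.
The series converges when 1/288 · |t + 5| < 1, giving R = 288.
When t = 283, the terms are asymptotic to a nonzero constant times 1/n, so the series diverges by limit comparison with Σ 1/n.
Check t = -293: convergence follows from the alternating series test (terms decrease monotonically to 0).

[-293, 283)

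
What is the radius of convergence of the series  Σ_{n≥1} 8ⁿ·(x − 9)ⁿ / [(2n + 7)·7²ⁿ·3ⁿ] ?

Ratio test: |a_{n+1}/a_n| = [(2n + 7)/(2(n+1) + 7)] · 8/(49·3) → 8/147 as n → ∞.
Convergence for |x − 9| · 8/147 < 1, i.e. |x − 9| < 147/8. So R = 147/8.

R = 147/8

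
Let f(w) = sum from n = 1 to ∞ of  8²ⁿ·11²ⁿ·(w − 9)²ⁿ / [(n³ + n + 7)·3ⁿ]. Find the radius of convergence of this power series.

R = √3/88

By the ratio test, |a_{n+1}/a_n| = [(n³ + n + 7)/((n+1)³ + (n+1) + 7)] · 64·121/3 → 7744/3.
Successive powers of (w − 9) differ by 2, so the series converges when |w − 9|² · 7744/3 < 1, i.e. |w − 9| < √(3/7744). So R = √3/88.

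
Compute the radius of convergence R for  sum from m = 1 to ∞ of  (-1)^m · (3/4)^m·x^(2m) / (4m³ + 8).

R = 2√3/3

Apply the ratio test: |a_{m+1}| / |a_m| = [(4m³ + 8)/(4(m+1)³ + 8)] · 3/4, which tends to 3/4 as m → ∞.
Writing y = x², the series in y has radius 4/3, so |x| < √(4/3) and R = 2√3/3.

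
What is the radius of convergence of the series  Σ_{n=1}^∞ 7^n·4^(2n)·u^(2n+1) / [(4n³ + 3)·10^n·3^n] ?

R = √210/28

Ratio test: |a_{n+1}/a_n| = [(4n³ + 3)/(4(n+1)³ + 3)] · 7·16/(10·3) → 56/15 as n → ∞.
Writing y = u², the series in y has radius 15/56, so |u| < √(15/56) and R = √210/28.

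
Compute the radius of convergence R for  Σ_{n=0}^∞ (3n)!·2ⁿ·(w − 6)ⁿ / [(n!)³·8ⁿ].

R = 4/27

The ratio of consecutive coefficients is (3n+1)·(3n+2)·(3n+3)/(n+1)³ · 2/8 → 27/4.
Thus R = 1/(27/4) = 4/27.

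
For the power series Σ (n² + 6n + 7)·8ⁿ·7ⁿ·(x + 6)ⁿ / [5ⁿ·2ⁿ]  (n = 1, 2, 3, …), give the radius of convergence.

R = 5/28

By the ratio test, |a_{n+1}/a_n| = [((n+1)² + 6(n+1) + 7)/(n² + 6n + 7)] · 8·7/(5·2) → 28/5.
Convergence for |x + 6| · 28/5 < 1, i.e. |x + 6| < 5/28. So R = 5/28.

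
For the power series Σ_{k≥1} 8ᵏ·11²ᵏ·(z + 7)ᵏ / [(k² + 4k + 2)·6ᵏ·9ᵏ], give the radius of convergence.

By the ratio test, |a_{k+1}/a_k| = [(k² + 4k + 2)/((k+1)² + 4(k+1) + 2)] · 8·121/(6·9) → 484/27.
The series converges when 484/27 · |z + 7| < 1, giving R = 27/484.

R = 27/484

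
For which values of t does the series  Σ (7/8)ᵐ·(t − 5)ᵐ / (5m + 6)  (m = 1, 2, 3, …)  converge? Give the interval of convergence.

The ratio of consecutive coefficients is [(5m + 6)/(5(m+1) + 6)] · 7/8 → 7/8.
Convergence for |t − 5| · 7/8 < 1, i.e. |t − 5| < 8/7. So R = 8/7.
Endpoint t = 43/7: the terms behave like c/m; limit comparison with the harmonic series gives divergence.
At t = 27/7: an alternating series whose terms decrease to 0 in absolute value, so it converges by the Leibniz criterion.

[27/7, 43/7)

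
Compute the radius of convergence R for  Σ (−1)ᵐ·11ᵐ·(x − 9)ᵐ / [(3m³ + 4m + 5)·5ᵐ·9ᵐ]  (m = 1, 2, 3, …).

R = 45/11

Ratio test: |a_{m+1}/a_m| = [(3m³ + 4m + 5)/(3(m+1)³ + 4(m+1) + 5)] · 11/(5·9) → 11/45 as m → ∞.
Hence the series converges for |x − 9| < 1/(11/45) = 45/11, so the radius of convergence is 45/11.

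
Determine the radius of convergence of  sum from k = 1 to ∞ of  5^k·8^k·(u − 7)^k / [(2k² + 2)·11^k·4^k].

R = 11/10

Apply the ratio test: |a_{k+1}| / |a_k| = [(2k² + 2)/(2(k+1)² + 2)] · 5·8/(11·4), which tends to 10/11 as k → ∞.
Convergence for |u − 7| · 10/11 < 1, i.e. |u − 7| < 11/10. So R = 11/10.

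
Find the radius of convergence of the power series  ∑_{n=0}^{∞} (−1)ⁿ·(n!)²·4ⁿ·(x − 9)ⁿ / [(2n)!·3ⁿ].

The ratio of consecutive coefficients is (n+1)²/[(2n+1)·(2n+2)] · 4/3 → 1/3.
The series converges when 1/3 · |x − 9| < 1, giving R = 3.

R = 3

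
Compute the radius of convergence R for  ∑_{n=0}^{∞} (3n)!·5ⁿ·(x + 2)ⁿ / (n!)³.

By the ratio test, |a_{n+1}/a_n| = (3n+1)·(3n+2)·(3n+3)/(n+1)³ · 5 → 135.
The series converges when 135 · |x + 2| < 1, giving R = 1/135.

R = 1/135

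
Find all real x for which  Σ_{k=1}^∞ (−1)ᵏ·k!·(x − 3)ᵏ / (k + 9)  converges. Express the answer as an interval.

Ratio test: |a_{k+1}/a_k| = (k+1) · (k + 9)/((k+1) + 9) → ∞ as k → ∞.
Since the ratio → ∞, the series diverges for every x ≠ 3, and R = 0.

{3}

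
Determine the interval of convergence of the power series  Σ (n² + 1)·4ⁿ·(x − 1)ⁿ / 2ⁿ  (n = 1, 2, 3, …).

Ratio test: |a_{n+1}/a_n| = [((n+1)² + 1)/(n² + 1)] · 4/2 → 2 as n → ∞.
Hence the series converges for |x − 1| < 1/(2) = 1/2, so the radius of convergence is 1/2.
At x = 3/2: the terms do not tend to 0, so the series diverges.
When x = 1/2, the terms do not tend to 0, so the series diverges.

(1/2, 3/2)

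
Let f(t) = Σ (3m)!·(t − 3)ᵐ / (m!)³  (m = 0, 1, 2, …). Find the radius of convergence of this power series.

Ratio test: |a_{m+1}/a_m| = (3m+1)·(3m+2)·(3m+3)/(m+1)³ → 27 as m → ∞.
The series converges when 27 · |t − 3| < 1, giving R = 1/27.

R = 1/27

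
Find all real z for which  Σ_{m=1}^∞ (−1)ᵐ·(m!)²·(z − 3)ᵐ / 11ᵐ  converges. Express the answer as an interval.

{3}

Apply the ratio test: |a_{m+1}| / |a_m| = (m+1)² · 1/11, which tends to ∞ as m → ∞.
The terms grow without bound for any (z − 3) ≠ 0, so R = 0 (convergence only at z = 3).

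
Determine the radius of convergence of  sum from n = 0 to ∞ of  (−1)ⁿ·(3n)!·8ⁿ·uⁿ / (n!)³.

Apply the ratio test: |a_{n+1}| / |a_n| = (3n+1)·(3n+2)·(3n+3)/(n+1)³ · 8, which tends to 216 as n → ∞.
Convergence for |u| · 216 < 1, i.e. |u| < 1/216. So R = 1/216.

R = 1/216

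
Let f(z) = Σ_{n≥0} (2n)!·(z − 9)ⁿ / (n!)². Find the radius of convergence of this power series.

R = 1/4

Ratio test: |a_{n+1}/a_n| = (2n+1)·(2n+2)/(n+1)² → 4 as n → ∞.
Thus R = 1/(4) = 1/4.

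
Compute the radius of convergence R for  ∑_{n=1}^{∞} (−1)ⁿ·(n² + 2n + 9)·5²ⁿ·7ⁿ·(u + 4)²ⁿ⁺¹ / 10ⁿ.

R = √70/35

The ratio of consecutive coefficients is [((n+1)² + 2(n+1) + 9)/(n² + 2n + 9)] · 25·7/10 → 35/2.
Writing y = (u + 4)², the series in y has radius 2/35, so |u + 4| < √(2/35) and R = √70/35.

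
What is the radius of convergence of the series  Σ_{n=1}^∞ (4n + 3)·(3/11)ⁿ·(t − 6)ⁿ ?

Apply the ratio test: |a_{n+1}| / |a_n| = [(4(n+1) + 3)/(4n + 3)] · 3/11, which tends to 3/11 as n → ∞.
Thus R = 1/(3/11) = 11/3.

R = 11/3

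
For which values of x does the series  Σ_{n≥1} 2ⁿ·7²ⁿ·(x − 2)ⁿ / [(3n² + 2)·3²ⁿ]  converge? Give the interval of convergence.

[187/98, 205/98]

The ratio of consecutive coefficients is [(3n² + 2)/(3(n+1)² + 2)] · 2·49/9 → 98/9.
Thus R = 1/(98/9) = 9/98.
When x = 205/98, absolute convergence follows by limit comparison with Σ 1/n².
When x = 187/98, the terms are on the order of 1/n², so the series converges absolutely by comparison with the p-series (p = 2 > 1).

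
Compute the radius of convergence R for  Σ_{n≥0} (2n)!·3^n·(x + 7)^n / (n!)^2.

R = 1/12

Ratio test: |a_{n+1}/a_n| = (2n+1)·(2n+2)/(n+1)² · 3 → 12 as n → ∞.
Convergence for |x + 7| · 12 < 1, i.e. |x + 7| < 1/12. So R = 1/12.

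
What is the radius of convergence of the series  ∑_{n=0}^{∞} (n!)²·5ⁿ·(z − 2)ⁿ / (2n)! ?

R = 4/5

The ratio of consecutive coefficients is (n+1)²/[(2n+1)·(2n+2)] · 5 → 5/4.
Thus R = 1/(5/4) = 4/5.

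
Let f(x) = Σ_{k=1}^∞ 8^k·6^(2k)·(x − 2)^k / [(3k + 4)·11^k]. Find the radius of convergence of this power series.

R = 11/288

By the ratio test, |a_{k+1}/a_k| = [(3k + 4)/(3(k+1) + 4)] · 8·36/11 → 288/11.
The series converges when 288/11 · |x − 2| < 1, giving R = 11/288.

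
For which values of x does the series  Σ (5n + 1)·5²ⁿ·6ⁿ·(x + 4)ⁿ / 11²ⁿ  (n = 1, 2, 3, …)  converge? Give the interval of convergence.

Ratio test: |a_{n+1}/a_n| = [(5(n+1) + 1)/(5n + 1)] · 25·6/121 → 150/121 as n → ∞.
The series converges when 150/121 · |x + 4| < 1, giving R = 121/150.
At x = -479/150: the terms do not tend to 0, so the series diverges.
Endpoint x = -721/150: the n-th term does not approach 0; divergence by the term test.

(-721/150, -479/150)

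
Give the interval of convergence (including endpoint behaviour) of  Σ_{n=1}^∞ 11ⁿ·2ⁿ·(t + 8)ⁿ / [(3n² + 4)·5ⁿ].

By the ratio test, |a_{n+1}/a_n| = [(3n² + 4)/(3(n+1)² + 4)] · 11·2/5 → 22/5.
The series converges when 22/5 · |t + 8| < 1, giving R = 5/22.
At t = -171/22: the series is dominated by a constant times Σ 1/n², which converges (p = 2 > 1).
At t = -181/22: the terms are on the order of 1/n², so the series converges absolutely by comparison with the p-series (p = 2 > 1).

[-181/22, -171/22]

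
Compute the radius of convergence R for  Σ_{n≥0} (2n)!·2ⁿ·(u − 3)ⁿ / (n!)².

R = 1/8

Apply the ratio test: |a_{n+1}| / |a_n| = (2n+1)·(2n+2)/(n+1)² · 2, which tends to 8 as n → ∞.
Convergence for |u − 3| · 8 < 1, i.e. |u − 3| < 1/8. So R = 1/8.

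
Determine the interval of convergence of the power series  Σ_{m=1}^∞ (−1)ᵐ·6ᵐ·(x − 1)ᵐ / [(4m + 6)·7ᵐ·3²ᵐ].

(-19/2, 23/2]

By the ratio test, |a_{m+1}/a_m| = [(4m + 6)/(4(m+1) + 6)] · 6/(7·9) → 2/21.
The series converges when 2/21 · |x − 1| < 1, giving R = 21/2.
At x = 23/2: convergence follows from the alternating series test (terms decrease monotonically to 0).
Check x = -19/2: comparison with the harmonic series Σ 1/m shows the series diverges.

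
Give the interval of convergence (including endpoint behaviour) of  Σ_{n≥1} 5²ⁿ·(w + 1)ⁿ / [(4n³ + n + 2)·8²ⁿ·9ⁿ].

Ratio test: |a_{n+1}/a_n| = [(4n³ + n + 2)/(4(n+1)³ + (n+1) + 2)] · 25/(64·9) → 25/576 as n → ∞.
The series converges when 25/576 · |w + 1| < 1, giving R = 576/25.
Endpoint w = 551/25: the series is dominated by a constant times Σ 1/n³, which converges (p = 3 > 1).
At w = -601/25: absolute convergence follows by limit comparison with Σ 1/n³.

[-601/25, 551/25]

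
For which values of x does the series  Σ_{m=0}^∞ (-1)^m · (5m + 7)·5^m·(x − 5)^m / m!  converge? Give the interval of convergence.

(−∞, ∞)

Ratio test: |a_{m+1}/a_m| = (5(m+1) + 7)/(5m + 7) · 5 · 1/(m+1) → 0 as m → ∞.
The limit is 0, so the series converges for all x; R = ∞.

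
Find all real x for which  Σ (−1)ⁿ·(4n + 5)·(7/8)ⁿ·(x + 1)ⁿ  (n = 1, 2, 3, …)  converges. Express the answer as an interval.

By the ratio test, |a_{n+1}/a_n| = [(4(n+1) + 5)/(4n + 5)] · 7/8 → 7/8.
Convergence for |x + 1| · 7/8 < 1, i.e. |x + 1| < 8/7. So R = 8/7.
At x = 1/7: the terms do not tend to 0, so the series diverges.
Endpoint x = -15/7: the n-th term does not approach 0; divergence by the term test.

(-15/7, 1/7)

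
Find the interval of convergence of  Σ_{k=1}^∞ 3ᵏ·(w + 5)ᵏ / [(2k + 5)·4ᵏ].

[-19/3, -11/3)

By the ratio test, |a_{k+1}/a_k| = [(2k + 5)/(2(k+1) + 5)] · 3/4 → 3/4.
Hence the series converges for |w + 5| < 1/(3/4) = 4/3, so the radius of convergence is 4/3.
At w = -11/3: the terms behave like c/k; limit comparison with the harmonic series gives divergence.
When w = -19/3, an alternating series whose terms decrease to 0 in absolute value, so it converges by the Leibniz criterion.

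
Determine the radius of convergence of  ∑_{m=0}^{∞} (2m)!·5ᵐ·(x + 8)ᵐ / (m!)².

R = 1/20

The ratio of consecutive coefficients is (2m+1)·(2m+2)/(m+1)² · 5 → 20.
Convergence for |x + 8| · 20 < 1, i.e. |x + 8| < 1/20. So R = 1/20.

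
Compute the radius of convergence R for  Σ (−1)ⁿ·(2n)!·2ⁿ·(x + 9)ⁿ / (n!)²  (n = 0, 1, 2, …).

R = 1/8

Ratio test: |a_{n+1}/a_n| = (2n+1)·(2n+2)/(n+1)² · 2 → 8 as n → ∞.
Hence the series converges for |x + 9| < 1/(8) = 1/8, so the radius of convergence is 1/8.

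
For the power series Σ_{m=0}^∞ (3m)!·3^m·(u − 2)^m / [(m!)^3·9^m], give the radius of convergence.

R = 1/9

The ratio of consecutive coefficients is (3m+1)·(3m+2)·(3m+3)/(m+1)³ · 3/9 → 9.
Thus R = 1/(9) = 1/9.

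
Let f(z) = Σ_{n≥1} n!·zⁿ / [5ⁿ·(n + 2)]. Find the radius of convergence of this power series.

By the ratio test, |a_{n+1}/a_n| = (n+1) · 1/5 · (n + 2)/((n+1) + 2) → ∞.
The ratio grows without bound, so the series diverges whenever z ≠ 0; it converges only at z = 0. R = 0.

R = 0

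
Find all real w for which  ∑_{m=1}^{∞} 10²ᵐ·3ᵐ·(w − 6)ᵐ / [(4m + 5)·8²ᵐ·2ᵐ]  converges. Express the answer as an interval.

Apply the ratio test: |a_{m+1}| / |a_m| = [(4m + 5)/(4(m+1) + 5)] · 100·3/(64·2), which tends to 75/32 as m → ∞.
Thus R = 1/(75/32) = 32/75.
Check w = 482/75: the terms behave like c/m; limit comparison with the harmonic series gives divergence.
Endpoint w = 418/75: the terms alternate in sign and decrease monotonically to 0 in absolute value (size ~ c/m), so the alternating series test gives convergence.

[418/75, 482/75)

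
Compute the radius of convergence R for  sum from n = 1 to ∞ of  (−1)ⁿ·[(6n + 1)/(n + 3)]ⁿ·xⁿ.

R = 1/6

Root test: |a_n|^(1/n) = (6n + 1)/(n + 3) → 6.
Convergence for |x| · 6 < 1, i.e. |x| < 1/6. So R = 1/6.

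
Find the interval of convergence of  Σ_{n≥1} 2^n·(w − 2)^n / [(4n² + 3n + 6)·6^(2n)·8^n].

The ratio of consecutive coefficients is [(4n² + 3n + 6)/(4(n+1)² + 3(n+1) + 6)] · 2/(36·8) → 1/144.
Hence the series converges for |w − 2| < 1/(1/144) = 144, so the radius of convergence is 144.
Endpoint w = 146: the series is dominated by a constant times Σ 1/n², which converges (p = 2 > 1).
When w = -142, the terms are on the order of 1/n², so the series converges absolutely by comparison with the p-series (p = 2 > 1).

[-142, 146]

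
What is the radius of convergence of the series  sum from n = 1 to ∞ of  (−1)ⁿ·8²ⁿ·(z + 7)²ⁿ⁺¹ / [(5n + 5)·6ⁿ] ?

R = √6/8

Ratio test: |a_{n+1}/a_n| = [(5n + 5)/(5(n+1) + 5)] · 64/6 → 32/3 as n → ∞.
Successive powers of (z + 7) differ by 2, so the series converges when |z + 7|² · 32/3 < 1, i.e. |z + 7| < √(3/32). So R = √6/8.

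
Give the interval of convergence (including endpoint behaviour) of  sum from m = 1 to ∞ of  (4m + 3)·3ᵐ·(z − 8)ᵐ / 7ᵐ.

Apply the ratio test: |a_{m+1}| / |a_m| = [(4(m+1) + 3)/(4m + 3)] · 3/7, which tends to 3/7 as m → ∞.
Convergence for |z − 8| · 3/7 < 1, i.e. |z − 8| < 7/3. So R = 7/3.
Check z = 31/3: the m-th term does not approach 0; divergence by the term test.
When z = 17/3, the terms do not tend to 0, so the series diverges.

(17/3, 31/3)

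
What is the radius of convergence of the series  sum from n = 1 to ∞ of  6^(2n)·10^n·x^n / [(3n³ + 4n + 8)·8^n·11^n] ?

R = 11/45

Ratio test: |a_{n+1}/a_n| = [(3n³ + 4n + 8)/(3(n+1)³ + 4(n+1) + 8)] · 36·10/(8·11) → 45/11 as n → ∞.
Thus R = 1/(45/11) = 11/45.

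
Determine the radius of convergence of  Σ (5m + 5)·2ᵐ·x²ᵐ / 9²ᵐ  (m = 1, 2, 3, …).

R = 9√2/2

Ratio test: |a_{m+1}/a_m| = [(5(m+1) + 5)/(5m + 5)] · 2/81 → 2/81 as m → ∞.
Successive powers of x differ by 2, so the series converges when |x|² · 2/81 < 1, i.e. |x| < √(81/2). So R = 9√2/2.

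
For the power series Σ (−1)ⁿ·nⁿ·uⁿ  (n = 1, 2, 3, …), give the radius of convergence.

R = 0

Root test: |a_n|^(1/n) = n → ∞.
Since the n-th root of |a_n| is unbounded, the series converges only at u = 0; R = 0.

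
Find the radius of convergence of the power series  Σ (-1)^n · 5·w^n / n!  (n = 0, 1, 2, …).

R = ∞

By the ratio test, |a_{n+1}/a_n| = 5/5 · 1/(n+1) → 0.
The limit is 0, so the series converges for all w; R = ∞.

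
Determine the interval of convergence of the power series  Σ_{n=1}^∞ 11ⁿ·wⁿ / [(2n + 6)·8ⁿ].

[-8/11, 8/11)

Apply the ratio test: |a_{n+1}| / |a_n| = [(2n + 6)/(2(n+1) + 6)] · 11/8, which tends to 11/8 as n → ∞.
The series converges when 11/8 · |w| < 1, giving R = 8/11.
Endpoint w = 8/11: the terms behave like c/n; limit comparison with the harmonic series gives divergence.
Endpoint w = -8/11: an alternating series whose terms decrease to 0 in absolute value, so it converges by the Leibniz criterion.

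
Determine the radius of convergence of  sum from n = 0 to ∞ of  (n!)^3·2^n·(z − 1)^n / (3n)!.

R = 27/2

Ratio test: |a_{n+1}/a_n| = (n+1)³/[(3n+1)·(3n+2)·(3n+3)] · 2 → 2/27 as n → ∞.
The series converges when 2/27 · |z − 1| < 1, giving R = 27/2.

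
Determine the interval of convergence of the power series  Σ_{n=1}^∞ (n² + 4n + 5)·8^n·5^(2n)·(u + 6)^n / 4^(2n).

The ratio of consecutive coefficients is [((n+1)² + 4(n+1) + 5)/(n² + 4n + 5)] · 8·25/16 → 25/2.
Convergence for |u + 6| · 25/2 < 1, i.e. |u + 6| < 2/25. So R = 2/25.
Endpoint u = -148/25: the terms have absolute value of order n², which does not tend to 0, so the series diverges by the divergence test.
Check u = -152/25: the terms have absolute value of order n², which does not tend to 0, so the series diverges by the divergence test.

(-152/25, -148/25)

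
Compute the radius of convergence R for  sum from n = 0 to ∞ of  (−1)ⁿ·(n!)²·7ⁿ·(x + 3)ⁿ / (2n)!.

R = 4/7

By the ratio test, |a_{n+1}/a_n| = (n+1)²/[(2n+1)·(2n+2)] · 7 → 7/4.
Hence the series converges for |x + 3| < 1/(7/4) = 4/7, so the radius of convergence is 4/7.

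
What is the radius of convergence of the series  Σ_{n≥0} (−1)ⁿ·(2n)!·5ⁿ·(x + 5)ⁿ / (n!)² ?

R = 1/20

The ratio of consecutive coefficients is (2n+1)·(2n+2)/(n+1)² · 5 → 20.
Thus R = 1/(20) = 1/20.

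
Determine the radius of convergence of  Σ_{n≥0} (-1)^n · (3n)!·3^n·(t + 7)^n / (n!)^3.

R = 1/81

The ratio of consecutive coefficients is (3n+1)·(3n+2)·(3n+3)/(n+1)³ · 3 → 81.
Thus R = 1/(81) = 1/81.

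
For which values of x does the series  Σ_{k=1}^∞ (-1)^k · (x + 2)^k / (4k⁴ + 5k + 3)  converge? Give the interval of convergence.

[-3, -1]

The ratio of consecutive coefficients is (4k⁴ + 5k + 3)/(4(k+1)⁴ + 5(k+1) + 3) → 1.
Hence R = 1.
When x = -1, the terms are on the order of 1/k⁴, so the series converges absolutely by comparison with the p-series (p = 4 > 1).
Check x = -3: the series is dominated by a constant times Σ 1/k⁴, which converges (p = 4 > 1).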